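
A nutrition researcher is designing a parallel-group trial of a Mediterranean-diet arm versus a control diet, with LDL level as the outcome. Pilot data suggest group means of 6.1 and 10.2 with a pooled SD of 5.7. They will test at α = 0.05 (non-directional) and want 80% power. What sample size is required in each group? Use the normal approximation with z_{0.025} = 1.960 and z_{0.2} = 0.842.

Cohen's d = |M₁ − M₂| / SD_pooled = |6.1 − 10.2| / 5.7 = 4.1 / 5.7 = 0.719.
For two independent groups with equal n: n = 2·((z_{α/2} + z_β) / d)².
z_{α/2} + z_β = 1.960 + 0.842 = 2.802.
n = 2 × (2.802 / 0.719)² = 2 × 3.897² = 2 × 15.19 = 30.4.
Round up to the next whole participant.

n = 31 per group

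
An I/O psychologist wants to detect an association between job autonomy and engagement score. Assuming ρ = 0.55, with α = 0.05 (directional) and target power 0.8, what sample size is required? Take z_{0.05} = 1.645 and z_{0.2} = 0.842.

Fisher's z: C = ½·ln((1+r)/(1−r)) = ½·ln(3.4444) = 0.6184.
n = ((z_{α} + z_β)/C)² + 3.
(1.645 + 0.842) / 0.6184 = 2.487 / 0.6184 = 4.022.
n = 4.022² + 3 = 16.17 + 3 = 19.2.
Round up.

n = 20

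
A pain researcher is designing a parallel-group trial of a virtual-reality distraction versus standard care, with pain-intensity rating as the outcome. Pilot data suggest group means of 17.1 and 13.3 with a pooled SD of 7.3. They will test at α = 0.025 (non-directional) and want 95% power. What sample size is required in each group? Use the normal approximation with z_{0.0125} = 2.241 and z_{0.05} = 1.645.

n = 112 per group

Cohen's d = |M₁ − M₂| / SD_pooled = |17.1 − 13.3| / 7.3 = 3.8 / 7.3 = 0.521.
For two independent groups with equal n: n = 2·((z_{α/2} + z_β) / d)².
z_{α/2} + z_β = 2.241 + 1.645 = 3.886.
n = 2 × (3.886 / 0.521)² = 2 × 7.459² = 2 × 55.63 = 111.3.
Round up to the next whole participant.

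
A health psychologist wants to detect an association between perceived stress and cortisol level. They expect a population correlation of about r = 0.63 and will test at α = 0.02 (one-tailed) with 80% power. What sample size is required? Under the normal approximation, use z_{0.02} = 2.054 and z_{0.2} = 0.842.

Fisher's z: C = ½·ln((1+r)/(1−r)) = ½·ln(4.4054) = 0.7414.
n = ((z_{α} + z_β)/C)² + 3.
(2.054 + 0.842) / 0.7414 = 2.896 / 0.7414 = 3.906.
n = 3.906² + 3 = 15.26 + 3 = 18.3.
Round up.

n = 19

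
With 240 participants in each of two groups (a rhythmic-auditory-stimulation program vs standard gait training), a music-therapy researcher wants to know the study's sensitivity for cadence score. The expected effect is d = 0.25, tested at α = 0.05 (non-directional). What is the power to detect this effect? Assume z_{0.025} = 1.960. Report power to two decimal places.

power ≈ 0.78

For two equal groups, power = Φ(d·√(n/2) − z_{α/2}).
d·√(n/2) = 0.25 × √(240/2) = 0.25 × 10.954 = 2.739.
z_β = 2.739 − 1.960 = 0.779.
Power = Φ(0.779) = 0.782.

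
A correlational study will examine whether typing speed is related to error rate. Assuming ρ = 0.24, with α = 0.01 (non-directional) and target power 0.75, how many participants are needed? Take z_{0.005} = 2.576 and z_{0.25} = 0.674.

Fisher's z: C = ½·ln((1+r)/(1−r)) = ½·ln(1.6316) = 0.2448.
n = ((z_{α/2} + z_β)/C)² + 3.
(2.576 + 0.674) / 0.2448 = 3.250 / 0.2448 = 13.276.
n = 13.276² + 3 = 176.26 + 3 = 179.3.
Round up.

n = 180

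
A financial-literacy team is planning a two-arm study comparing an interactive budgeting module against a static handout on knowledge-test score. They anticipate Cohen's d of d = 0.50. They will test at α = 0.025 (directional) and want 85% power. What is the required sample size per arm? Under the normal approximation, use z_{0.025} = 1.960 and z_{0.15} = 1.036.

n = 72 per group

For two independent groups with equal n: n = 2·((z_{α} + z_β) / d)².
z_{α} + z_β = 1.960 + 1.036 = 2.996.
n = 2 × (2.996 / 0.50)² = 2 × 5.992² = 2 × 35.90 = 71.8.
Round up to the next whole participant.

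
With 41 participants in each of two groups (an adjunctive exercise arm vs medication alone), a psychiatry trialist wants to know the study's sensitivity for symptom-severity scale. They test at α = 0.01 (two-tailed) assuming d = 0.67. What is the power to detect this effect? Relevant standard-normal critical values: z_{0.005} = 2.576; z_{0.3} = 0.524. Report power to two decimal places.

power ≈ 0.68

For two equal groups, power = Φ(d·√(n/2) − z_{α/2}).
d·√(n/2) = 0.67 × √(41/2) = 0.67 × 4.528 = 3.034.
z_β = 3.034 − 2.576 = 0.458.
Power = Φ(0.458) = 0.676.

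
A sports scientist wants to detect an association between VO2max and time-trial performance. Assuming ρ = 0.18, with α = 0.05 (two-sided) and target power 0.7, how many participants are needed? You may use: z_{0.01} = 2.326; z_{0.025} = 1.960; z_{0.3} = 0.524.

n = 190

Fisher's z: C = ½·ln((1+r)/(1−r)) = ½·ln(1.4390) = 0.1820.
n = ((z_{α/2} + z_β)/C)² + 3.
(1.960 + 0.524) / 0.1820 = 2.484 / 0.1820 = 13.648.
n = 13.648² + 3 = 186.28 + 3 = 189.3.
Round up.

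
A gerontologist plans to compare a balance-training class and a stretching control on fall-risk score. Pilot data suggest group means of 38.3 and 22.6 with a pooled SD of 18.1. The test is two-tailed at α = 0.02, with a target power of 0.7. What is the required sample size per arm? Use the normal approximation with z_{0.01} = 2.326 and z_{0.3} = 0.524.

n = 22 per group

Cohen's d = |M₁ − M₂| / SD_pooled = |38.3 − 22.6| / 18.1 = 15.7 / 18.1 = 0.867.
For two independent groups with equal n: n = 2·((z_{α/2} + z_β) / d)².
z_{α/2} + z_β = 2.326 + 0.524 = 2.850.
n = 2 × (2.850 / 0.867)² = 2 × 3.287² = 2 × 10.81 = 21.6.
Round up to the next whole participant.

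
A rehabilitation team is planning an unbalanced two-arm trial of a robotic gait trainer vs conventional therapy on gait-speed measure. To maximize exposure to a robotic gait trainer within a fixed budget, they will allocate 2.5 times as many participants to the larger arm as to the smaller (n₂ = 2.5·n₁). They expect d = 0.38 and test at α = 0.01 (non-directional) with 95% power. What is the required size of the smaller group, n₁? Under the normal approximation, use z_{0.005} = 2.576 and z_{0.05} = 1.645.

With allocation ratio k = n₂/n₁ = 2.5, Var(x̄₁−x̄₂) = σ²(1/n₁ + 1/(k·n₁)) = σ²·(k+1)/(k·n₁).
So n₁ = (1 + 1/k)·((z_{α/2} + z_β)/d)² = 1.400 × (4.221/0.38)².
n₁ = 1.400 × 123.39 = 172.7.
Round up: n₁ = 173, giving n₂ = ⌈2.5 × 173⌉ = ⌈432.5⌉ = 433.

n₁ = 173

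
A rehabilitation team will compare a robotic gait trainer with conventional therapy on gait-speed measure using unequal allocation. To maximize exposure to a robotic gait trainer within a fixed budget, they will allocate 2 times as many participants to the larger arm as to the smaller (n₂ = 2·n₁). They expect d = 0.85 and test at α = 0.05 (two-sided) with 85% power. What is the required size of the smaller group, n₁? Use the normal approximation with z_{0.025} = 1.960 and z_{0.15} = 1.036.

n₁ = 19

With allocation ratio k = n₂/n₁ = 2, Var(x̄₁−x̄₂) = σ²(1/n₁ + 1/(k·n₁)) = σ²·(k+1)/(k·n₁).
So n₁ = (1 + 1/k)·((z_{α/2} + z_β)/d)² = 1.500 × (2.996/0.85)².
n₁ = 1.500 × 12.42 = 18.6.
Round up: n₁ = 19, giving n₂ = 2 × 19 = 38.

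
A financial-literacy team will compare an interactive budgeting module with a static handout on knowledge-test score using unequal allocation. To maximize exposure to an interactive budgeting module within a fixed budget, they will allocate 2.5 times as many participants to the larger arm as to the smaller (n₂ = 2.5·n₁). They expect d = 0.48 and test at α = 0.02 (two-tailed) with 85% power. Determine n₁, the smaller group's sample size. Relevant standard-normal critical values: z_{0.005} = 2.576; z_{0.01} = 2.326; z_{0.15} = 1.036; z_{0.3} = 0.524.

With allocation ratio k = n₂/n₁ = 2.5, Var(x̄₁−x̄₂) = σ²(1/n₁ + 1/(k·n₁)) = σ²·(k+1)/(k·n₁).
So n₁ = (1 + 1/k)·((z_{α/2} + z_β)/d)² = 1.400 × (3.362/0.48)².
n₁ = 1.400 × 49.06 = 68.7.
Round up: n₁ = 69, giving n₂ = ⌈2.5 × 69⌉ = ⌈172.5⌉ = 173.

n₁ = 69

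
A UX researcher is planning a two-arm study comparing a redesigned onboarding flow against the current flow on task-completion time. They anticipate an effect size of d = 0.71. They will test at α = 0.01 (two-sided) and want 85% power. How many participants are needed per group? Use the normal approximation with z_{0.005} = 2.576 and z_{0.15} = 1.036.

For two independent groups with equal n: n = 2·((z_{α/2} + z_β) / d)².
z_{α/2} + z_β = 2.576 + 1.036 = 3.612.
n = 2 × (3.612 / 0.71)² = 2 × 5.087² = 2 × 25.88 = 51.8.
Round up to the next whole participant.

n = 52 per group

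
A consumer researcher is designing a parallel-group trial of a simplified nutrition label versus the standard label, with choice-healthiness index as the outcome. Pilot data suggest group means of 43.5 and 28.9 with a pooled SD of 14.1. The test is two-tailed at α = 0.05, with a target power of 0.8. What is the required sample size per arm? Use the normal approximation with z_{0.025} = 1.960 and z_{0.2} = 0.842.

n = 15 per group

Cohen's d = |M₁ − M₂| / SD_pooled = |43.5 − 28.9| / 14.1 = 14.6 / 14.1 = 1.035.
For two independent groups with equal n: n = 2·((z_{α/2} + z_β) / d)².
z_{α/2} + z_β = 1.960 + 0.842 = 2.802.
n = 2 × (2.802 / 1.035)² = 2 × 2.707² = 2 × 7.33 = 14.7.
Round up to the next whole participant.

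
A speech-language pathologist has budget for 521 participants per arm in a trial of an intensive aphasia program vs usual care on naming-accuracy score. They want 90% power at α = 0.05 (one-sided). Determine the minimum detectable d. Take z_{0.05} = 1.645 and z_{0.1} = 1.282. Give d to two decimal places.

For two independent groups of n = 521 each: d_min = (z_{α} + z_β)·√(2/n).
z-sum = 1.645 + 1.282 = 2.927.
d_min = 2.927 × √(2/521) = 2.927 × 0.0620 = 0.181.

d_min ≈ 0.18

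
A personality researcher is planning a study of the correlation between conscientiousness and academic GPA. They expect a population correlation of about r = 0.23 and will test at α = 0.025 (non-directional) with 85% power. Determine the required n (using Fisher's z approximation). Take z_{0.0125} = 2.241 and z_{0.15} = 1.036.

n = 199

Fisher's z: C = ½·ln((1+r)/(1−r)) = ½·ln(1.5974) = 0.2342.
n = ((z_{α/2} + z_β)/C)² + 3.
(2.241 + 1.036) / 0.2342 = 3.277 / 0.2342 = 13.992.
n = 13.992² + 3 = 195.78 + 3 = 198.8.
Round up.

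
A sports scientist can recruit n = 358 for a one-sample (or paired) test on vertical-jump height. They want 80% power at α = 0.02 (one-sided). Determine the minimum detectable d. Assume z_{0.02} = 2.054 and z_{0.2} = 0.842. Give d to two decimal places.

For a single sample (or paired design) of n = 358: d_min = (z_{α} + z_β)/√n.
z-sum = 2.054 + 0.842 = 2.896.
d_min = 2.896 / √358 = 2.896 / 18.921 = 0.153.

d_min ≈ 0.15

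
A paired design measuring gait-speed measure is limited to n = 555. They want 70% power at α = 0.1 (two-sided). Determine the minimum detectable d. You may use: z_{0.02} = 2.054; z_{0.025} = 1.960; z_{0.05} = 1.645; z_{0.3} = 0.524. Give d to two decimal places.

For a single sample (or paired design) of n = 555: d_min = (z_{α/2} + z_β)/√n.
z-sum = 1.645 + 0.524 = 2.169.
d_min = 2.169 / √555 = 2.169 / 23.558 = 0.092.

d_min ≈ 0.09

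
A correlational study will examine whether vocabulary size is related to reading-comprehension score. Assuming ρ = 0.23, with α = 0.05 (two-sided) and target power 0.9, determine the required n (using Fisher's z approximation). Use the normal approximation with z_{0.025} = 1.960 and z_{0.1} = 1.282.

n = 195

Fisher's z: C = ½·ln((1+r)/(1−r)) = ½·ln(1.5974) = 0.2342.
n = ((z_{α/2} + z_β)/C)² + 3.
(1.960 + 1.282) / 0.2342 = 3.242 / 0.2342 = 13.843.
n = 13.843² + 3 = 191.63 + 3 = 194.6.
Round up.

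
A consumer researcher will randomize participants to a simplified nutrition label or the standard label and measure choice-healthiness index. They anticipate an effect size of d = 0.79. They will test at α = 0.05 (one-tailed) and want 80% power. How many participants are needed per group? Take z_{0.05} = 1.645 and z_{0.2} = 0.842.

For two independent groups with equal n: n = 2·((z_{α} + z_β) / d)².
z_{α} + z_β = 1.645 + 0.842 = 2.487.
n = 2 × (2.487 / 0.79)² = 2 × 3.148² = 2 × 9.91 = 19.8.
Round up to the next whole participant.

n = 20 per group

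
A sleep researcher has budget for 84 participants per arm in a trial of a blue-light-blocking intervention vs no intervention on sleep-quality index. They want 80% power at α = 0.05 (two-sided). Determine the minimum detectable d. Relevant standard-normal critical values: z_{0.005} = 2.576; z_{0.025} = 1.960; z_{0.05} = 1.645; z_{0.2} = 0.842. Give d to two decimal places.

d_min ≈ 0.43

For two independent groups of n = 84 each: d_min = (z_{α/2} + z_β)·√(2/n).
z-sum = 1.960 + 0.842 = 2.802.
d_min = 2.802 × √(2/84) = 2.802 × 0.1543 = 0.432.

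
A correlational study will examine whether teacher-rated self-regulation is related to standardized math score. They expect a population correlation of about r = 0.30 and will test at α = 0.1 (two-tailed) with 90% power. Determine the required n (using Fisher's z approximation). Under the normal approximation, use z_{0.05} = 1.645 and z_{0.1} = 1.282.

Fisher's z: C = ½·ln((1+r)/(1−r)) = ½·ln(1.8571) = 0.3095.
n = ((z_{α/2} + z_β)/C)² + 3.
(1.645 + 1.282) / 0.3095 = 2.927 / 0.3095 = 9.457.
n = 9.457² + 3 = 89.44 + 3 = 92.4.
Round up.

n = 93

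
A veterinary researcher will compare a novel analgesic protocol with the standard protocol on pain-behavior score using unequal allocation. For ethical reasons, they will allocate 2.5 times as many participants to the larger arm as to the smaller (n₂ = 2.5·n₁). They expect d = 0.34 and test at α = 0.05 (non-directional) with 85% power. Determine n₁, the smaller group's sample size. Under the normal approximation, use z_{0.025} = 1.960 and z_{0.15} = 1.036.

With allocation ratio k = n₂/n₁ = 2.5, Var(x̄₁−x̄₂) = σ²(1/n₁ + 1/(k·n₁)) = σ²·(k+1)/(k·n₁).
So n₁ = (1 + 1/k)·((z_{α/2} + z_β)/d)² = 1.400 × (2.996/0.34)².
n₁ = 1.400 × 77.65 = 108.7.
Round up: n₁ = 109, giving n₂ = ⌈2.5 × 109⌉ = ⌈272.5⌉ = 273.

n₁ = 109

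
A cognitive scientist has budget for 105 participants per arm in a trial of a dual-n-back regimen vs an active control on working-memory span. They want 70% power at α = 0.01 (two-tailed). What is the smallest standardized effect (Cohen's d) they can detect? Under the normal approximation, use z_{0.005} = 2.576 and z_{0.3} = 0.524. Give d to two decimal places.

For two independent groups of n = 105 each: d_min = (z_{α/2} + z_β)·√(2/n).
z-sum = 2.576 + 0.524 = 3.100.
d_min = 3.100 × √(2/105) = 3.100 × 0.1380 = 0.428.

d_min ≈ 0.43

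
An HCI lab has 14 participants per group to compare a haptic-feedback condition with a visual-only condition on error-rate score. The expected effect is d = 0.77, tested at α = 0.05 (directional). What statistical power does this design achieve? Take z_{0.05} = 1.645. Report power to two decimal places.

For two equal groups, power = Φ(d·√(n/2) − z_{α}).
d·√(n/2) = 0.77 × √(14/2) = 0.77 × 2.646 = 2.037.
z_β = 2.037 − 1.645 = 0.392.
Power = Φ(0.392) = 0.653.

power ≈ 0.65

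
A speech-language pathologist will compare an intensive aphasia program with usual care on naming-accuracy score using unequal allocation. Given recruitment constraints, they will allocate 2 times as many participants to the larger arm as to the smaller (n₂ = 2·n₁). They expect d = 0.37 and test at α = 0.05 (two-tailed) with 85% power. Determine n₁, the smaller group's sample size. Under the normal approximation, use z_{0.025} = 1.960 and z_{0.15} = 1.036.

n₁ = 99

With allocation ratio k = n₂/n₁ = 2, Var(x̄₁−x̄₂) = σ²(1/n₁ + 1/(k·n₁)) = σ²·(k+1)/(k·n₁).
So n₁ = (1 + 1/k)·((z_{α/2} + z_β)/d)² = 1.500 × (2.996/0.37)².
n₁ = 1.500 × 65.57 = 98.3.
Round up: n₁ = 99, giving n₂ = 2 × 99 = 198.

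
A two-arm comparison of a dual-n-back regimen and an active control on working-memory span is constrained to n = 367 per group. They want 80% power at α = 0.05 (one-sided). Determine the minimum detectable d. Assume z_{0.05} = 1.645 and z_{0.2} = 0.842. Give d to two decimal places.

d_min ≈ 0.18

For two independent groups of n = 367 each: d_min = (z_{α} + z_β)·√(2/n).
z-sum = 1.645 + 0.842 = 2.487.
d_min = 2.487 × √(2/367) = 2.487 × 0.0738 = 0.184.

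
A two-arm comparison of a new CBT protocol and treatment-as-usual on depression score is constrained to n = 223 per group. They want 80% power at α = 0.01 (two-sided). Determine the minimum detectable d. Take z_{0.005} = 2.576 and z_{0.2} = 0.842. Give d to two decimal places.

For two independent groups of n = 223 each: d_min = (z_{α/2} + z_β)·√(2/n).
z-sum = 2.576 + 0.842 = 3.418.
d_min = 3.418 × √(2/223) = 3.418 × 0.0947 = 0.324.

d_min ≈ 0.32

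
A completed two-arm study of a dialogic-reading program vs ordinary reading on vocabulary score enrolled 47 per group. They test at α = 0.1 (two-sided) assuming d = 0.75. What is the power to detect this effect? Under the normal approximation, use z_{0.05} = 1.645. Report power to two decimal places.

For two equal groups, power = Φ(d·√(n/2) − z_{α/2}).
d·√(n/2) = 0.75 × √(47/2) = 0.75 × 4.848 = 3.636.
z_β = 3.636 − 1.645 = 1.991.
Power = Φ(1.991) = 0.977.

power ≈ 0.98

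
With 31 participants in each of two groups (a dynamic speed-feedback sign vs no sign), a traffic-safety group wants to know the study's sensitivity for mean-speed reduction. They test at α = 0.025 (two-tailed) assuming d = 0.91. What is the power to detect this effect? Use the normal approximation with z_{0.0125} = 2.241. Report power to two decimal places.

power ≈ 0.91

For two equal groups, power = Φ(d·√(n/2) − z_{α/2}).
d·√(n/2) = 0.91 × √(31/2) = 0.91 × 3.937 = 3.583.
z_β = 3.583 − 2.241 = 1.342.
Power = Φ(1.342) = 0.910.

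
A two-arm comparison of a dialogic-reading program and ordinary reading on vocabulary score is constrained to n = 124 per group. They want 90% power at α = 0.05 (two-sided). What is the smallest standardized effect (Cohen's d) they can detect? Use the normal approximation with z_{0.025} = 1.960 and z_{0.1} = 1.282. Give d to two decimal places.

d_min ≈ 0.41

For two independent groups of n = 124 each: d_min = (z_{α/2} + z_β)·√(2/n).
z-sum = 1.960 + 1.282 = 3.242.
d_min = 3.242 × √(2/124) = 3.242 × 0.1270 = 0.412.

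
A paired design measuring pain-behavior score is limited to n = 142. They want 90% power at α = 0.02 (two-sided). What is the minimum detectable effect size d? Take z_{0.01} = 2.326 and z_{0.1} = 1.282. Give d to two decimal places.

For a single sample (or paired design) of n = 142: d_min = (z_{α/2} + z_β)/√n.
z-sum = 2.326 + 1.282 = 3.608.
d_min = 3.608 / √142 = 3.608 / 11.916 = 0.303.

d_min ≈ 0.30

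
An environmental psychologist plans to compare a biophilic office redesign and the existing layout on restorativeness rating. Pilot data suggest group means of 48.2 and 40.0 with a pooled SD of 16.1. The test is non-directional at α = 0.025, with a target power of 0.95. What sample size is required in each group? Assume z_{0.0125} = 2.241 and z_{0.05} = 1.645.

n = 117 per group

Cohen's d = |M₁ − M₂| / SD_pooled = |48.2 − 40.0| / 16.1 = 8.2 / 16.1 = 0.509.
For two independent groups with equal n: n = 2·((z_{α/2} + z_β) / d)².
z_{α/2} + z_β = 2.241 + 1.645 = 3.886.
n = 2 × (3.886 / 0.509)² = 2 × 7.635² = 2 × 58.29 = 116.6.
Round up to the next whole participant.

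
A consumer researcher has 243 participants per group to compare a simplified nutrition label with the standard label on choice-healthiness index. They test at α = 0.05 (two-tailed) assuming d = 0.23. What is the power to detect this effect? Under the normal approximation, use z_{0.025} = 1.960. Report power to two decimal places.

For two equal groups, power = Φ(d·√(n/2) − z_{α/2}).
d·√(n/2) = 0.23 × √(243/2) = 0.23 × 11.023 = 2.535.
z_β = 2.535 − 1.960 = 0.575.
Power = Φ(0.575) = 0.717.

power ≈ 0.72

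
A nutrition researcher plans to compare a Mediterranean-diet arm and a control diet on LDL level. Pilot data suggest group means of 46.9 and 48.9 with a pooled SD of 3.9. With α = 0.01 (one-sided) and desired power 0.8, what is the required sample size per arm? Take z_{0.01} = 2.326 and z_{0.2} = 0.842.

Cohen's d = |M₁ − M₂| / SD_pooled = |46.9 − 48.9| / 3.9 = 2.0 / 3.9 = 0.513.
For two independent groups with equal n: n = 2·((z_{α} + z_β) / d)².
z_{α} + z_β = 2.326 + 0.842 = 3.168.
n = 2 × (3.168 / 0.513)² = 2 × 6.175² = 2 × 38.14 = 76.3.
Round up to the next whole participant.

n = 77 per group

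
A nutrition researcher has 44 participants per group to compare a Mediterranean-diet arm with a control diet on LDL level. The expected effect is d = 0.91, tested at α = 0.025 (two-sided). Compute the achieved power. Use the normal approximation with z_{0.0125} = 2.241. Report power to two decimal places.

power ≈ 0.98

For two equal groups, power = Φ(d·√(n/2) − z_{α/2}).
d·√(n/2) = 0.91 × √(44/2) = 0.91 × 4.690 = 4.268.
z_β = 4.268 − 2.241 = 2.027.
Power = Φ(2.027) = 0.979.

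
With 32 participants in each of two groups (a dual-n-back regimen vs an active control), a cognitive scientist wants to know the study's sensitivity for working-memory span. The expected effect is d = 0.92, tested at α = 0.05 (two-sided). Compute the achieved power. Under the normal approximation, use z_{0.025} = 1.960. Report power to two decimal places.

For two equal groups, power = Φ(d·√(n/2) − z_{α/2}).
d·√(n/2) = 0.92 × √(32/2) = 0.92 × 4.000 = 3.680.
z_β = 3.680 − 1.960 = 1.720.
Power = Φ(1.720) = 0.957.

power ≈ 0.96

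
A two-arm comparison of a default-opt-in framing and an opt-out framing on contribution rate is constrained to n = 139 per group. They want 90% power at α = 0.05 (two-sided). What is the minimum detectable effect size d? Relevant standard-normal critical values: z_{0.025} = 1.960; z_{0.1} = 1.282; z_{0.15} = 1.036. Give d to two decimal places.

d_min ≈ 0.39

For two independent groups of n = 139 each: d_min = (z_{α/2} + z_β)·√(2/n).
z-sum = 1.960 + 1.282 = 3.242.
d_min = 3.242 × √(2/139) = 3.242 × 0.1200 = 0.389.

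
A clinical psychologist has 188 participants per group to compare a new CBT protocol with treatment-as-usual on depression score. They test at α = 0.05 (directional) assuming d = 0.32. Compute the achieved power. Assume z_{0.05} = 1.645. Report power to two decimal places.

power ≈ 0.93

For two equal groups, power = Φ(d·√(n/2) − z_{α}).
d·√(n/2) = 0.32 × √(188/2) = 0.32 × 9.695 = 3.103.
z_β = 3.103 − 1.645 = 1.458.
Power = Φ(1.458) = 0.928.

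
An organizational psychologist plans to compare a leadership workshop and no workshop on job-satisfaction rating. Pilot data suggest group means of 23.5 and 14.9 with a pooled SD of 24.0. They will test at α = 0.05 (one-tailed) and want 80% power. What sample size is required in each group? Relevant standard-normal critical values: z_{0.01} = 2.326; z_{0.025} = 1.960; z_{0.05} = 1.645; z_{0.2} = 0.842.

n = 97 per group

Cohen's d = |M₁ − M₂| / SD_pooled = |23.5 − 14.9| / 24.0 = 8.6 / 24.0 = 0.358.
For two independent groups with equal n: n = 2·((z_{α} + z_β) / d)².
z_{α} + z_β = 1.645 + 0.842 = 2.487.
n = 2 × (2.487 / 0.358)² = 2 × 6.947² = 2 × 48.26 = 96.5.
Round up to the next whole participant.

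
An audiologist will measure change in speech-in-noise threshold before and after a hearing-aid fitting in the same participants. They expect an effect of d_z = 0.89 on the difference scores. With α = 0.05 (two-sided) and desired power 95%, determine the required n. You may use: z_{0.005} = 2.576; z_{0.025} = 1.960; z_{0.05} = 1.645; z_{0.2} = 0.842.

n = 17 pairs

For a paired (one-sample on differences) test: n = ((z_{α/2} + z_β) / d)².
z_{α/2} + z_β = 1.960 + 1.645 = 3.605.
n = (3.605 / 0.89)² = 4.051² = 16.41.
Round up.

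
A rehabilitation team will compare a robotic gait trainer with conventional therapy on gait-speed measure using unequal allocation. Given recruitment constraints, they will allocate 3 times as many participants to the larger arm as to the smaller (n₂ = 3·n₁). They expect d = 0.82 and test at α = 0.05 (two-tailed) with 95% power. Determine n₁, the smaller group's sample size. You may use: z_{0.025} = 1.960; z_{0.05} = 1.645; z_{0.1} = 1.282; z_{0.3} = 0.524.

With allocation ratio k = n₂/n₁ = 3, Var(x̄₁−x̄₂) = σ²(1/n₁ + 1/(k·n₁)) = σ²·(k+1)/(k·n₁).
So n₁ = (1 + 1/k)·((z_{α/2} + z_β)/d)² = 1.333 × (3.605/0.82)².
n₁ = 1.333 × 19.33 = 25.8.
Round up: n₁ = 26, giving n₂ = 3 × 26 = 78.

n₁ = 26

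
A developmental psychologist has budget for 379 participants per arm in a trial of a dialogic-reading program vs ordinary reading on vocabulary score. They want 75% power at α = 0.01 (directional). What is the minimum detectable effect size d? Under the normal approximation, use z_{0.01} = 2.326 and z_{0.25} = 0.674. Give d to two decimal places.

d_min ≈ 0.22

For two independent groups of n = 379 each: d_min = (z_{α} + z_β)·√(2/n).
z-sum = 2.326 + 0.674 = 3.000.
d_min = 3.000 × √(2/379) = 3.000 × 0.0726 = 0.218.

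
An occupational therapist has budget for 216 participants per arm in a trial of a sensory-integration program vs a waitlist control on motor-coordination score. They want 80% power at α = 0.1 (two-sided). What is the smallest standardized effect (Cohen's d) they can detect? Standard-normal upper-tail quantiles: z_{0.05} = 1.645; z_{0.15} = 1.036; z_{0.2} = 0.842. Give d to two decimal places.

For two independent groups of n = 216 each: d_min = (z_{α/2} + z_β)·√(2/n).
z-sum = 1.645 + 0.842 = 2.487.
d_min = 2.487 × √(2/216) = 2.487 × 0.0962 = 0.239.

d_min ≈ 0.24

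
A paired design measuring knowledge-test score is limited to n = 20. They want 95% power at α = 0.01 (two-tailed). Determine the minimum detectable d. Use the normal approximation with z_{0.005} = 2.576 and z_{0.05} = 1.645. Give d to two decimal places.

For a single sample (or paired design) of n = 20: d_min = (z_{α/2} + z_β)/√n.
z-sum = 2.576 + 1.645 = 4.221.
d_min = 4.221 / √20 = 4.221 / 4.472 = 0.944.

d_min ≈ 0.94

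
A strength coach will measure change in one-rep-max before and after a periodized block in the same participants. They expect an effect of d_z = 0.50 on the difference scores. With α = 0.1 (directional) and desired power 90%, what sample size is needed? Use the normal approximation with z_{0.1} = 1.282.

n = 27 pairs

For a paired (one-sample on differences) test: n = ((z_{α} + z_β) / d)².
z_{α} + z_β = 1.282 + 1.282 = 2.564.
n = (2.564 / 0.50)² = 5.128² = 26.30.
Round up.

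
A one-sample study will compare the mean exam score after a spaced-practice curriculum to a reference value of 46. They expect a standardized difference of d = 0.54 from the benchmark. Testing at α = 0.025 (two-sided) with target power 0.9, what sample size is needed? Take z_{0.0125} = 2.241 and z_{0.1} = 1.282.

For a one-sample test: n = ((z_{α/2} + z_β) / d)².
z_{α/2} + z_β = 2.241 + 1.282 = 3.523.
n = (3.523 / 0.54)² = 6.524² = 42.56.
Round up.

n = 43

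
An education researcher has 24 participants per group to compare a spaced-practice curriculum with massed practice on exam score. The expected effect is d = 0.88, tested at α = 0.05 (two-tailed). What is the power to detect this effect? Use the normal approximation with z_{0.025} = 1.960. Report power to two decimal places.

power ≈ 0.86

For two equal groups, power = Φ(d·√(n/2) − z_{α/2}).
d·√(n/2) = 0.88 × √(24/2) = 0.88 × 3.464 = 3.048.
z_β = 3.048 − 1.960 = 1.088.
Power = Φ(1.088) = 0.862.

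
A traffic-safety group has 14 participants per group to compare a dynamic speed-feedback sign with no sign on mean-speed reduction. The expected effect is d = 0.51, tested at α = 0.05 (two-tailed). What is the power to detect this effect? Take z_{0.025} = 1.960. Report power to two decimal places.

For two equal groups, power = Φ(d·√(n/2) − z_{α/2}).
d·√(n/2) = 0.51 × √(14/2) = 0.51 × 2.646 = 1.349.
z_β = 1.349 − 1.960 = -0.611.
Power = Φ(-0.611) = 0.271.

power ≈ 0.27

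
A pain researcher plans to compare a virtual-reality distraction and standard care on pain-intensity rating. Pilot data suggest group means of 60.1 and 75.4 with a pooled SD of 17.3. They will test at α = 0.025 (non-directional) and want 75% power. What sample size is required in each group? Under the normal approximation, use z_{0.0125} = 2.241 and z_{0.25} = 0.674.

Cohen's d = |M₁ − M₂| / SD_pooled = |60.1 − 75.4| / 17.3 = 15.3 / 17.3 = 0.884.
For two independent groups with equal n: n = 2·((z_{α/2} + z_β) / d)².
z_{α/2} + z_β = 2.241 + 0.674 = 2.915.
n = 2 × (2.915 / 0.884)² = 2 × 3.298² = 2 × 10.87 = 21.7.
Round up to the next whole participant.

n = 22 per group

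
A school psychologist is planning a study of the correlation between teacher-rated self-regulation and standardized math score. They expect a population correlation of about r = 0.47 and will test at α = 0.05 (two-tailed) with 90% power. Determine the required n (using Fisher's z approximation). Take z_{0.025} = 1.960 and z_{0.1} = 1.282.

n = 44

Fisher's z: C = ½·ln((1+r)/(1−r)) = ½·ln(2.7736) = 0.5101.
n = ((z_{α/2} + z_β)/C)² + 3.
(1.960 + 1.282) / 0.5101 = 3.242 / 0.5101 = 6.356.
n = 6.356² + 3 = 40.39 + 3 = 43.4.
Round up.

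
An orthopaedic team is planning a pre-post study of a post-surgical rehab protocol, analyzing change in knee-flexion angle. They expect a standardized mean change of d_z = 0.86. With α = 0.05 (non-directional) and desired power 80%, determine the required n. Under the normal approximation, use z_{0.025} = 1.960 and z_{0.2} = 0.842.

n = 11 pairs

For a paired (one-sample on differences) test: n = ((z_{α/2} + z_β) / d)².
z_{α/2} + z_β = 1.960 + 0.842 = 2.802.
n = (2.802 / 0.86)² = 3.258² = 10.62.
Round up.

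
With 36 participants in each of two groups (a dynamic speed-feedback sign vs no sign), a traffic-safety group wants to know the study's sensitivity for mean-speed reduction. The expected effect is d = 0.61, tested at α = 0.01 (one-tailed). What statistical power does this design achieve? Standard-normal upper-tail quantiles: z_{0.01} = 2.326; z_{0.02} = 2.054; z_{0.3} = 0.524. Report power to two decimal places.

For two equal groups, power = Φ(d·√(n/2) − z_{α}).
d·√(n/2) = 0.61 × √(36/2) = 0.61 × 4.243 = 2.588.
z_β = 2.588 − 2.326 = 0.262.
Power = Φ(0.262) = 0.603.

power ≈ 0.60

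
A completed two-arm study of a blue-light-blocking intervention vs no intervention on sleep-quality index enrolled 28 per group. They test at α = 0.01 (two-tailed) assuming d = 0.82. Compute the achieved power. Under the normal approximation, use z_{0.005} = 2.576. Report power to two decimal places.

power ≈ 0.69

For two equal groups, power = Φ(d·√(n/2) − z_{α/2}).
d·√(n/2) = 0.82 × √(28/2) = 0.82 × 3.742 = 3.068.
z_β = 3.068 − 2.576 = 0.492.
Power = Φ(0.492) = 0.689.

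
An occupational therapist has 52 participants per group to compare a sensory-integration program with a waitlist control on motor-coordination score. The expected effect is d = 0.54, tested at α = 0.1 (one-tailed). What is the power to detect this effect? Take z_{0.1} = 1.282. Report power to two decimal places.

For two equal groups, power = Φ(d·√(n/2) − z_{α}).
d·√(n/2) = 0.54 × √(52/2) = 0.54 × 5.099 = 2.753.
z_β = 2.753 − 1.282 = 1.471.
Power = Φ(1.471) = 0.929.

power ≈ 0.93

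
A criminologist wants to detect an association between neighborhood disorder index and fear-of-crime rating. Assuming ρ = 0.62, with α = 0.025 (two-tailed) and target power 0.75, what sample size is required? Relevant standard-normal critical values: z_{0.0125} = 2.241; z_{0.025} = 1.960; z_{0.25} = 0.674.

Fisher's z: C = ½·ln((1+r)/(1−r)) = ½·ln(4.2632) = 0.7250.
n = ((z_{α/2} + z_β)/C)² + 3.
(2.241 + 0.674) / 0.7250 = 2.915 / 0.7250 = 4.021.
n = 4.021² + 3 = 16.17 + 3 = 19.2.
Round up.

n = 20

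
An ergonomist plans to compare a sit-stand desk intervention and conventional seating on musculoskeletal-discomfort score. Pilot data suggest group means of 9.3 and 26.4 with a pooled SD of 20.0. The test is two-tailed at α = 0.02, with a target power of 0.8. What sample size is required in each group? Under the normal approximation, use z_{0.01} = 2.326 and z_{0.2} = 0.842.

Cohen's d = |M₁ − M₂| / SD_pooled = |9.3 − 26.4| / 20.0 = 17.1 / 20.0 = 0.855.
For two independent groups with equal n: n = 2·((z_{α/2} + z_β) / d)².
z_{α/2} + z_β = 2.326 + 0.842 = 3.168.
n = 2 × (3.168 / 0.855)² = 2 × 3.705² = 2 × 13.73 = 27.5.
Round up to the next whole participant.

n = 28 per group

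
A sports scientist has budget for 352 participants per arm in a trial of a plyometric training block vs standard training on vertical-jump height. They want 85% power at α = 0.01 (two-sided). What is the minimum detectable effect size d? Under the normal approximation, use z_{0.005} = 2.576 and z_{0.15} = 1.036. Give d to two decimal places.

d_min ≈ 0.27

For two independent groups of n = 352 each: d_min = (z_{α/2} + z_β)·√(2/n).
z-sum = 2.576 + 1.036 = 3.612.
d_min = 3.612 × √(2/352) = 3.612 × 0.0754 = 0.272.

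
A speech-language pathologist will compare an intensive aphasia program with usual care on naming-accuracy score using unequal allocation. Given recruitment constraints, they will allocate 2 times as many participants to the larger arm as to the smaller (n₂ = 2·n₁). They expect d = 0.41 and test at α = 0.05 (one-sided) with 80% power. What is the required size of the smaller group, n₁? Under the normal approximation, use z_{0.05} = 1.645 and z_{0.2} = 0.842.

With allocation ratio k = n₂/n₁ = 2, Var(x̄₁−x̄₂) = σ²(1/n₁ + 1/(k·n₁)) = σ²·(k+1)/(k·n₁).
So n₁ = (1 + 1/k)·((z_{α} + z_β)/d)² = 1.500 × (2.487/0.41)².
n₁ = 1.500 × 36.79 = 55.2.
Round up: n₁ = 56, giving n₂ = 2 × 56 = 112.

n₁ = 56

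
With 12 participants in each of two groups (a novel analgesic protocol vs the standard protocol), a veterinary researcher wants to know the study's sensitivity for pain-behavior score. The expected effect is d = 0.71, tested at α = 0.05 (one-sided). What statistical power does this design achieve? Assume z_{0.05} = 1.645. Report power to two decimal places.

power ≈ 0.54

For two equal groups, power = Φ(d·√(n/2) − z_{α}).
d·√(n/2) = 0.71 × √(12/2) = 0.71 × 2.449 = 1.739.
z_β = 1.739 − 1.645 = 0.094.
Power = Φ(0.094) = 0.538.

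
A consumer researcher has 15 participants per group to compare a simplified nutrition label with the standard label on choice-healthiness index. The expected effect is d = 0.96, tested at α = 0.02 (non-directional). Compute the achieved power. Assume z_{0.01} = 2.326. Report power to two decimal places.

For two equal groups, power = Φ(d·√(n/2) − z_{α/2}).
d·√(n/2) = 0.96 × √(15/2) = 0.96 × 2.739 = 2.629.
z_β = 2.629 − 2.326 = 0.303.
Power = Φ(0.303) = 0.619.

power ≈ 0.62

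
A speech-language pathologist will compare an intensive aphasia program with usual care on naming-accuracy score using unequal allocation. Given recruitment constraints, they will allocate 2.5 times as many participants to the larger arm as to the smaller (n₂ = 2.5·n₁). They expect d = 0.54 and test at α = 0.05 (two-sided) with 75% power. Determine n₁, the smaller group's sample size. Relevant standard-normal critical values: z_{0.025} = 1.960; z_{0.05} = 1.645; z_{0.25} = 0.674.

n₁ = 34

With allocation ratio k = n₂/n₁ = 2.5, Var(x̄₁−x̄₂) = σ²(1/n₁ + 1/(k·n₁)) = σ²·(k+1)/(k·n₁).
So n₁ = (1 + 1/k)·((z_{α/2} + z_β)/d)² = 1.400 × (2.634/0.54)².
n₁ = 1.400 × 23.79 = 33.3.
Round up: n₁ = 34, giving n₂ = 2.5 × 34 = 85.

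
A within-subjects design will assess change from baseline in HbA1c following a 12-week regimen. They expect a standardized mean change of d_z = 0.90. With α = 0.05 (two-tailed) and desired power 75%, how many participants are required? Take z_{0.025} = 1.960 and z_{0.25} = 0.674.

For a paired (one-sample on differences) test: n = ((z_{α/2} + z_β) / d)².
z_{α/2} + z_β = 1.960 + 0.674 = 2.634.
n = (2.634 / 0.90)² = 2.927² = 8.57.
Round up.

n = 9 pairs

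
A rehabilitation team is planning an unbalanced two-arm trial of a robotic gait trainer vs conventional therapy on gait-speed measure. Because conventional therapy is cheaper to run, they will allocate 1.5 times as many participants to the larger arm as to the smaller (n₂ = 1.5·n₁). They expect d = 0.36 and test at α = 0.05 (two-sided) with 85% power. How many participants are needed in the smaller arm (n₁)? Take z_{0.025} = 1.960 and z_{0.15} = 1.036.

With allocation ratio k = n₂/n₁ = 1.5, Var(x̄₁−x̄₂) = σ²(1/n₁ + 1/(k·n₁)) = σ²·(k+1)/(k·n₁).
So n₁ = (1 + 1/k)·((z_{α/2} + z_β)/d)² = 1.667 × (2.996/0.36)².
n₁ = 1.667 × 69.26 = 115.4.
Round up: n₁ = 116, giving n₂ = 1.5 × 116 = 174.

n₁ = 116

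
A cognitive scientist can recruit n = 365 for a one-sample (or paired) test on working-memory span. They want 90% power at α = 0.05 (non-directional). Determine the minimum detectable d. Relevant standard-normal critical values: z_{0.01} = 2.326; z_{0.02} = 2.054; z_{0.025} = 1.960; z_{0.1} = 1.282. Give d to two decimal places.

d_min ≈ 0.17

For a single sample (or paired design) of n = 365: d_min = (z_{α/2} + z_β)/√n.
z-sum = 1.960 + 1.282 = 3.242.
d_min = 3.242 / √365 = 3.242 / 19.105 = 0.170.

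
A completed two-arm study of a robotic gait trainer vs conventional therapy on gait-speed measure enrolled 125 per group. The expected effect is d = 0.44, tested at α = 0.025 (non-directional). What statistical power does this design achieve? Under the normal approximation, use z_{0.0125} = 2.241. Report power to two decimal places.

For two equal groups, power = Φ(d·√(n/2) − z_{α/2}).
d·√(n/2) = 0.44 × √(125/2) = 0.44 × 7.906 = 3.479.
z_β = 3.479 − 2.241 = 1.238.
Power = Φ(1.238) = 0.892.

power ≈ 0.89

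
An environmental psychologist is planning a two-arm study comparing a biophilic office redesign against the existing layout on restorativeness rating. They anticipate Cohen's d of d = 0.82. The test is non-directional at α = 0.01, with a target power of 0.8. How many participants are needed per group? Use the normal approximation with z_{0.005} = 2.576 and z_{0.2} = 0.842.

n = 35 per group

For two independent groups with equal n: n = 2·((z_{α/2} + z_β) / d)².
z_{α/2} + z_β = 2.576 + 0.842 = 3.418.
n = 2 × (3.418 / 0.82)² = 2 × 4.168² = 2 × 17.37 = 34.7.
Round up to the next whole participant.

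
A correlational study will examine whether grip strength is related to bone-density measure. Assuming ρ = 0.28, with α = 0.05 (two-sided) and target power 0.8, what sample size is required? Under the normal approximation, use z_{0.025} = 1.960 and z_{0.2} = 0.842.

n = 98

Fisher's z: C = ½·ln((1+r)/(1−r)) = ½·ln(1.7778) = 0.2877.
n = ((z_{α/2} + z_β)/C)² + 3.
(1.960 + 0.842) / 0.2877 = 2.802 / 0.2877 = 9.739.
n = 9.739² + 3 = 94.85 + 3 = 97.9.
Round up.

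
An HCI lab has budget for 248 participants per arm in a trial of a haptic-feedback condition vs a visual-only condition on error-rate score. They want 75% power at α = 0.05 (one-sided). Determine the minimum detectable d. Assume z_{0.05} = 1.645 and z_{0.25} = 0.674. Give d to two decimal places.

d_min ≈ 0.21

For two independent groups of n = 248 each: d_min = (z_{α} + z_β)·√(2/n).
z-sum = 1.645 + 0.674 = 2.319.
d_min = 2.319 × √(2/248) = 2.319 × 0.0898 = 0.208.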